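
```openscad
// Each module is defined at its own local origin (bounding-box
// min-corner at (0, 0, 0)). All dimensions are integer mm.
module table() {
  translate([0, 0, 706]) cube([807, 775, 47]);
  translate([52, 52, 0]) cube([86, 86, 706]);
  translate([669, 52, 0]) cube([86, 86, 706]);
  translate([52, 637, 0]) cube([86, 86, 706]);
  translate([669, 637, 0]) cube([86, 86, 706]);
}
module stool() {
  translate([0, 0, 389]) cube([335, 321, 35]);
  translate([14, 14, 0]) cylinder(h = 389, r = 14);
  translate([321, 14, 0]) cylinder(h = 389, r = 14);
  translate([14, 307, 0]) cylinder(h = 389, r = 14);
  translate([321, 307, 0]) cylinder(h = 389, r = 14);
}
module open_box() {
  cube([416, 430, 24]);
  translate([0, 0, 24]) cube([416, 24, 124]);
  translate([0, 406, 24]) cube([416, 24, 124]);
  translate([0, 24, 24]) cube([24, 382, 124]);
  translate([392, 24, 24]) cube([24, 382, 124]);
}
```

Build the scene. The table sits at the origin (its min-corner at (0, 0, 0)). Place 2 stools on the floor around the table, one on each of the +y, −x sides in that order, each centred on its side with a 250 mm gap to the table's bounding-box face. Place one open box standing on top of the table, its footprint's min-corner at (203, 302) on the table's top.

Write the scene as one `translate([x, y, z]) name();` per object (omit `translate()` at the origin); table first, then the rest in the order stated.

table();
translate([236, 1025, 0]) stool();
translate([-585, 227, 0]) stool();
translate([203, 302, 753]) open_box();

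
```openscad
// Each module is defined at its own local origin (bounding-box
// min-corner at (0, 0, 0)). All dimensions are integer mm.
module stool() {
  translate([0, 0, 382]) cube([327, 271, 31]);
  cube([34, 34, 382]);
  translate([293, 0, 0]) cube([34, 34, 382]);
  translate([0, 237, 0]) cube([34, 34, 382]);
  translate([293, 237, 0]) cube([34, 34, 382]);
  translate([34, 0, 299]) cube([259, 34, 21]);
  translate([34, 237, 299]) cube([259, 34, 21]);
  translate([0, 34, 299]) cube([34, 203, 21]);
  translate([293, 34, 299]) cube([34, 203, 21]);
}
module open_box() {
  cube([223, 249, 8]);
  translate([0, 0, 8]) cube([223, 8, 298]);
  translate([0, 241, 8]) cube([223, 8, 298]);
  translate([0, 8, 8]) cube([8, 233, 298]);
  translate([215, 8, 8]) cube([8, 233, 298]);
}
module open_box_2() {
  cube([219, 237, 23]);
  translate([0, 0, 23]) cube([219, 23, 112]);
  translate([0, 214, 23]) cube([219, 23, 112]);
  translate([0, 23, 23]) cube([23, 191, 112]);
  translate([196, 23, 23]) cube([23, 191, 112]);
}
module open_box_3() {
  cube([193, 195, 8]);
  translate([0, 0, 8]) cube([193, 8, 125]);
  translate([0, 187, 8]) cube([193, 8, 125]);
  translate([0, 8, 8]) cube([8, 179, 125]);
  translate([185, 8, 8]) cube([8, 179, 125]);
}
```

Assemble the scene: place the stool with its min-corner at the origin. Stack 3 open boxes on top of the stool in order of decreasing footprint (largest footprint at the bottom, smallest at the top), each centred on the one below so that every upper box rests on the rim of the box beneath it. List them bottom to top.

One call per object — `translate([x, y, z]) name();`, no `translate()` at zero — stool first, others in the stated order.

stool();
translate([52, 11, 413]) open_box();
translate([54, 17, 719]) open_box_2();
translate([67, 38, 854]) open_box_3();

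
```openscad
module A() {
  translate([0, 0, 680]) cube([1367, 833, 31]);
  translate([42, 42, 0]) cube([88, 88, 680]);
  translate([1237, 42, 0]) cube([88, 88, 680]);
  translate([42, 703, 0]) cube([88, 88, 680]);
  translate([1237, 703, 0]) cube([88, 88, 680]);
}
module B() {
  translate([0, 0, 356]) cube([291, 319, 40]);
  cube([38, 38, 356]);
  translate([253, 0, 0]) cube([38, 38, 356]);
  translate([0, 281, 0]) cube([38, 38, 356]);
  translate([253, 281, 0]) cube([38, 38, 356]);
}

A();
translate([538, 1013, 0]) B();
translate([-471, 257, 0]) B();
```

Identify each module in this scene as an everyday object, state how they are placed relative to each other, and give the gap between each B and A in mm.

A is a table. B is a stool. Two stools sit around the table at the +y, −x sides. The gap between each stool and the table is 180 mm.

Each stool's nearest face is 180 mm from the table's bounding box.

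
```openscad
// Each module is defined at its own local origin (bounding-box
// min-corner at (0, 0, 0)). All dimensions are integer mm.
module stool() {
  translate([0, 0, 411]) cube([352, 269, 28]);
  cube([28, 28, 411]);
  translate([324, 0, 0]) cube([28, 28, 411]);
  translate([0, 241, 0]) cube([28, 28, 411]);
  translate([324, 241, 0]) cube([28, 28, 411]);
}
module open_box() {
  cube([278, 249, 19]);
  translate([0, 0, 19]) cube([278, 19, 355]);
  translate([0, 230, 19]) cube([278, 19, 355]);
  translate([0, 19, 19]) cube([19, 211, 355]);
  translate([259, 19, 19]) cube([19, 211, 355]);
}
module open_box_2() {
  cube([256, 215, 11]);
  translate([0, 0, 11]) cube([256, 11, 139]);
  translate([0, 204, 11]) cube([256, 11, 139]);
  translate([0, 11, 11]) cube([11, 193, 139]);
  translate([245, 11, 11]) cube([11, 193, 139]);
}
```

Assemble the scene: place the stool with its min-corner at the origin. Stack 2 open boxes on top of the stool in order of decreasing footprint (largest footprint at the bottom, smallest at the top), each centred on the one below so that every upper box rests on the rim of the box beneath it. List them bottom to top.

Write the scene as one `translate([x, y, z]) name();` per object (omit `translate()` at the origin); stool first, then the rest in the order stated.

stool();
translate([37, 10, 439]) open_box();
translate([48, 27, 813]) open_box_2();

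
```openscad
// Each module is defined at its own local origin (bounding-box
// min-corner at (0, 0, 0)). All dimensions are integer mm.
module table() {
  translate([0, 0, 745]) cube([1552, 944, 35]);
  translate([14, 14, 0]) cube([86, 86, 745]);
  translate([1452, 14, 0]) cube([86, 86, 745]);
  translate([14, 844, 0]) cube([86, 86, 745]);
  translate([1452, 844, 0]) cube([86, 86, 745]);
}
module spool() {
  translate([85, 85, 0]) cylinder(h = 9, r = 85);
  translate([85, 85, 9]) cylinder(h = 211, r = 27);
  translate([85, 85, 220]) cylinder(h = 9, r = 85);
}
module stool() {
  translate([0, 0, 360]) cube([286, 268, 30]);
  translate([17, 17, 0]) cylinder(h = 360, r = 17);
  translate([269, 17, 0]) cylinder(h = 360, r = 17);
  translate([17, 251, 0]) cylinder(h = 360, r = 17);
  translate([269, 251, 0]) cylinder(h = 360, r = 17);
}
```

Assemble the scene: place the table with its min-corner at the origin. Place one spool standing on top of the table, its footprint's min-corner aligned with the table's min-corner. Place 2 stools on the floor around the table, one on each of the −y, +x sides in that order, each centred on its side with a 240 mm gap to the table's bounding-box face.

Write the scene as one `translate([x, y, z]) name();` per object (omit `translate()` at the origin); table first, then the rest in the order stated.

table();
translate([0, 0, 780]) spool();
translate([633, -508, 0]) stool();
translate([1792, 338, 0]) stool();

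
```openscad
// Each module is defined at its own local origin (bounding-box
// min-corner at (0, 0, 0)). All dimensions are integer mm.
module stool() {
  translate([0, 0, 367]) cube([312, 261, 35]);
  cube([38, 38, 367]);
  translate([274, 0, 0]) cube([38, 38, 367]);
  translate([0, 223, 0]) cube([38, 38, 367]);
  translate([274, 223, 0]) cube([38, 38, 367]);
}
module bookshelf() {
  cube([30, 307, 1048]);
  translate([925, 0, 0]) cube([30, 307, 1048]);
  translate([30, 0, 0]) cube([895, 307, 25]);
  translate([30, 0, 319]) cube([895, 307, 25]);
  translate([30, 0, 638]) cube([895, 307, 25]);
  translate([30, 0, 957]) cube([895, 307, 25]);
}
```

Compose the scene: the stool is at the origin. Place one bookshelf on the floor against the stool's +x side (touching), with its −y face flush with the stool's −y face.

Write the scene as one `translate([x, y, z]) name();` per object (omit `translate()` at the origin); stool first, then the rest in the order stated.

stool();
translate([312, 0, 0]) bookshelf();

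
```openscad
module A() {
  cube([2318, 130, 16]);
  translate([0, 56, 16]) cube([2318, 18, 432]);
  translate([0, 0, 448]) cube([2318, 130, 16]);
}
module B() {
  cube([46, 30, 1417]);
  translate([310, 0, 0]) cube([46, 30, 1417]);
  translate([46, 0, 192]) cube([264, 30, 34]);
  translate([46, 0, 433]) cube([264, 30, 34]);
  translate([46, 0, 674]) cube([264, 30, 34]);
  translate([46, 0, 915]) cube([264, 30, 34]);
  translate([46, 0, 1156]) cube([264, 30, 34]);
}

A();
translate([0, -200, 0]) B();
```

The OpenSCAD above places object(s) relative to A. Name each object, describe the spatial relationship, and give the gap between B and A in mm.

The ladder's nearest face is 170 mm from the I-beam's −y face.

A is an I-beam. B is a ladder. The ladder is on the floor beside the I-beam on its −y side. The gap between the ladder and the I-beam is 170 mm.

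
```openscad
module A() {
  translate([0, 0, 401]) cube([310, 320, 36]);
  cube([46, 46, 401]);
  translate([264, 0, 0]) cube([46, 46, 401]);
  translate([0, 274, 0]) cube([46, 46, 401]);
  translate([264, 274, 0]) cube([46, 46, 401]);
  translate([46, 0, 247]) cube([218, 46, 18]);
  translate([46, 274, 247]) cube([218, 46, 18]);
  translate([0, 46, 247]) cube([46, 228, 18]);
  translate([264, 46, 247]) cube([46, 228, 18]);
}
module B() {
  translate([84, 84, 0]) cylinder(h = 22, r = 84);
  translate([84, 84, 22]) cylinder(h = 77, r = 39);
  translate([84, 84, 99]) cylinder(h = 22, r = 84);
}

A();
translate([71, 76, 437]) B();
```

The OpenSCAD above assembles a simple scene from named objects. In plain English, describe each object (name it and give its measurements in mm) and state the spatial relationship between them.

A is a four-legged stool. The seat is a 310×320×36 mm slab whose top surface is at z = 437 mm; four square legs, each 46×46 mm in cross-section, run from the floor (z = 0) to the underside of the seat, each flush with a corner of the seat. Four stretchers, 46 mm wide and 18 mm tall, connect adjacent legs with their undersides at z = 247 mm, each running between the inner faces of the legs it joins and aligned with the legs' outer faces on the other axis.

B is a spool: two coaxial disc flanges of radius 84 mm and thickness 22 mm, joined by a core cylinder of radius 39 mm and height 77 mm. The lower flange rests on z = 0 and the three cylinders share a vertical axis.

The spool is on top of the stool, centred.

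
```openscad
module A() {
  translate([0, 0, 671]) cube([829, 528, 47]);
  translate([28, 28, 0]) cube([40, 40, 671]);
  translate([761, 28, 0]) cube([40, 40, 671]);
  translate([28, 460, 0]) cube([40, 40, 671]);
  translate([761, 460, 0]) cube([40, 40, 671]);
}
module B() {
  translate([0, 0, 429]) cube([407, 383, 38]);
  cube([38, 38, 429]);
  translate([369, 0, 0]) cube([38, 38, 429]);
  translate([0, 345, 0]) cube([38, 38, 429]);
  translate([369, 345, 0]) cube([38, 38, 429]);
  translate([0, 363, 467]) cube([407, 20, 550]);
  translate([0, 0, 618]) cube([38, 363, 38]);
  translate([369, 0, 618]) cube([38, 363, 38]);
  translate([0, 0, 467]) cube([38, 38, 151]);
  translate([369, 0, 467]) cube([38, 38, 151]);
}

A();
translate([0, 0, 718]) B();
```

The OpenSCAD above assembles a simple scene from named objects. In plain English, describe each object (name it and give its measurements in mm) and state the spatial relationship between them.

A is a table with a 829×528 mm rectangular top, 47 mm thick, top surface at z = 718 mm, supported by four 40×40 mm square legs, each inset 28 mm from the nearest pair of top edges, running from the floor.

B is a chair: 407×383 mm seat, 38 mm thick, top at z = 467 mm, on four 38 mm square corner legs flush with the seat edges. A 20 mm thick backrest slab spans the full seat width, extending 550 mm above the seat top, its back face flush with the seat's +y edge. Two armrests of 38×38 mm section run along each side from the seat's front edge to the front of the backrest, top faces 189 mm above the seat top and outer faces flush with the seat's x-edges; a 38×38 mm post under the front of each armrest stands on the seat at the front corner.

The chair is on top of the table.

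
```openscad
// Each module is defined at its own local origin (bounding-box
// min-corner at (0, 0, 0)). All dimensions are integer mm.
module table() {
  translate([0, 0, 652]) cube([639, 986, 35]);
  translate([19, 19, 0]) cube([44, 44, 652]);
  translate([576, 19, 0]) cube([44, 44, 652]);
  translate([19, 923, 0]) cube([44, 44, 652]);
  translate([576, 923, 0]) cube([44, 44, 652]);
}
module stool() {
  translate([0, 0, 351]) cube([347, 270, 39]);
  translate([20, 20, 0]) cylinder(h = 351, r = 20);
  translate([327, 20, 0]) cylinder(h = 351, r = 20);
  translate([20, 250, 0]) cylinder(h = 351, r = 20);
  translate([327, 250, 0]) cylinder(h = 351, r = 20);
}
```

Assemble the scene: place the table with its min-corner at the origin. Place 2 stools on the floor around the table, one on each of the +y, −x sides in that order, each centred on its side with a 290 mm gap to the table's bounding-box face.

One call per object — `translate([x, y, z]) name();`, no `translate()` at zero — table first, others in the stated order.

table();
translate([146, 1276, 0]) stool();
translate([-637, 358, 0]) stool();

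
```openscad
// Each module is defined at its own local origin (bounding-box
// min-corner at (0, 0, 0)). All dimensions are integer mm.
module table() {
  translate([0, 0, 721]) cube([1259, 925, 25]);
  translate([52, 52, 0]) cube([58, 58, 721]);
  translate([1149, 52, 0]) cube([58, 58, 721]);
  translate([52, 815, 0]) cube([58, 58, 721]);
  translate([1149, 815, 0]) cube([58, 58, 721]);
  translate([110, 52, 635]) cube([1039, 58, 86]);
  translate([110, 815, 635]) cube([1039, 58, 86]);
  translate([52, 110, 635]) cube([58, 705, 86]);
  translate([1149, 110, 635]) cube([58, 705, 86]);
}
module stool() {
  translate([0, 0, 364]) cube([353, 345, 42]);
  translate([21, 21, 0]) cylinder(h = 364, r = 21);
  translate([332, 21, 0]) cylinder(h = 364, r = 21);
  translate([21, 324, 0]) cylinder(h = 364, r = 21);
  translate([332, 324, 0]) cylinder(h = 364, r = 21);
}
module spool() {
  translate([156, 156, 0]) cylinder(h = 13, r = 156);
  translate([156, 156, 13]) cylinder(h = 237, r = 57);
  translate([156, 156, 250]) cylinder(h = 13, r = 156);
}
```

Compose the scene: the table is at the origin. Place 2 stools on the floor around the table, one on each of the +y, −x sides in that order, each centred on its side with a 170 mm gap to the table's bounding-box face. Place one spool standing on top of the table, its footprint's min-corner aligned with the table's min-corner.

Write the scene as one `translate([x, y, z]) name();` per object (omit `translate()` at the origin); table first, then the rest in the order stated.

table();
translate([453, 1095, 0]) stool();
translate([-523, 290, 0]) stool();
translate([0, 0, 746]) spool();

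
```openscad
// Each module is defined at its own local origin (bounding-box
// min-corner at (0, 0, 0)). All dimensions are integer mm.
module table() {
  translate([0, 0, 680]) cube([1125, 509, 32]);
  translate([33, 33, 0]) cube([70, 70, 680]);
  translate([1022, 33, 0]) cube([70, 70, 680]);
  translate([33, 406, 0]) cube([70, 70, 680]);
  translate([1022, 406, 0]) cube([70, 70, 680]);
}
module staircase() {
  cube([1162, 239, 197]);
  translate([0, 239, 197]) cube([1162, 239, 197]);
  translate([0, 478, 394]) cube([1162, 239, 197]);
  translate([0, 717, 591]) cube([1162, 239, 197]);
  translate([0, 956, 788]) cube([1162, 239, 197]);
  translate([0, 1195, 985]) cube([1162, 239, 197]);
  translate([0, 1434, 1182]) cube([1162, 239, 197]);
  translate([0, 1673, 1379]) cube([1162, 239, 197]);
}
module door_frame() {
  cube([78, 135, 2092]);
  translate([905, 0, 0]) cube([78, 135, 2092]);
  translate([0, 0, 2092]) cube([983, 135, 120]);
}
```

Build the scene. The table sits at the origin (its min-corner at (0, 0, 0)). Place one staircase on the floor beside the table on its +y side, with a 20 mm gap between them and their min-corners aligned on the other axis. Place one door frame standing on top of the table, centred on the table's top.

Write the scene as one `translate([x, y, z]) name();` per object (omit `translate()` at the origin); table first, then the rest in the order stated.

table();
translate([0, 529, 0]) staircase();
translate([71, 187, 712]) door_frame();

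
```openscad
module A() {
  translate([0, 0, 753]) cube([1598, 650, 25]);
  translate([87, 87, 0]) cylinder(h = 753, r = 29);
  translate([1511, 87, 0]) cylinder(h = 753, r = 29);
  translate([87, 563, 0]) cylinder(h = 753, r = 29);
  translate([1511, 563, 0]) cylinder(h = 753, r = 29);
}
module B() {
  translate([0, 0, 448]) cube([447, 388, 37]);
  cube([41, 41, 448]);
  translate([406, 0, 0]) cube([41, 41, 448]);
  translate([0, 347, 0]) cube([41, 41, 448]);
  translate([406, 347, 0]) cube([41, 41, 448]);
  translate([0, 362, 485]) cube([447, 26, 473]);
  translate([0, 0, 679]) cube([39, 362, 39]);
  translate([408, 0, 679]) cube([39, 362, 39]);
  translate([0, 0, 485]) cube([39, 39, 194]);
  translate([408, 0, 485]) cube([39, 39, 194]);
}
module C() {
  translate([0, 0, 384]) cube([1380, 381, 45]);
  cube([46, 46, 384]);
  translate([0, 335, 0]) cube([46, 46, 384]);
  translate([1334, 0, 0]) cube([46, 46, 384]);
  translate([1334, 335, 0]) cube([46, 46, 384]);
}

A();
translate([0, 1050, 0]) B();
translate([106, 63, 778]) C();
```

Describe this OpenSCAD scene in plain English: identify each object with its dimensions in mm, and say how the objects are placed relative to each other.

A is a rectangular dining table. The top is 1598×650×25 mm with its upper surface at z = 778 mm. It stands on four round legs of 58 mm diameter, each leg's bounding box inset 58 mm from the nearest pair of top edges, running from the floor to the underside of the top.

B is a chair. The seat is a 447×388×37 mm slab with its top at z = 485 mm, on four 41×41 mm corner legs (flush with the seat edges, standing on z = 0). A flat backrest 26 mm thick, 473 mm tall, spans the full seat width and rises from the seat top along its +y edge, rear face flush with the rear of the seat. Two armrests of 39×39 mm section run along each side from the seat's front edge to the front of the backrest, top faces 233 mm above the seat top and outer faces flush with the seat's x-edges; a 39×39 mm post under the front of each armrest stands on the seat at the front corner.

C is a long wooden bench with a 1380 mm (x) × 381 mm (y) seat, 45 mm thick, its top surface 429 mm above the floor. Four 46 mm square legs at the seat corners, flush with the edges, run from z = 0 to the seat underside.

The chair is on the floor beside the table on its +y side. The bench is on top of the table.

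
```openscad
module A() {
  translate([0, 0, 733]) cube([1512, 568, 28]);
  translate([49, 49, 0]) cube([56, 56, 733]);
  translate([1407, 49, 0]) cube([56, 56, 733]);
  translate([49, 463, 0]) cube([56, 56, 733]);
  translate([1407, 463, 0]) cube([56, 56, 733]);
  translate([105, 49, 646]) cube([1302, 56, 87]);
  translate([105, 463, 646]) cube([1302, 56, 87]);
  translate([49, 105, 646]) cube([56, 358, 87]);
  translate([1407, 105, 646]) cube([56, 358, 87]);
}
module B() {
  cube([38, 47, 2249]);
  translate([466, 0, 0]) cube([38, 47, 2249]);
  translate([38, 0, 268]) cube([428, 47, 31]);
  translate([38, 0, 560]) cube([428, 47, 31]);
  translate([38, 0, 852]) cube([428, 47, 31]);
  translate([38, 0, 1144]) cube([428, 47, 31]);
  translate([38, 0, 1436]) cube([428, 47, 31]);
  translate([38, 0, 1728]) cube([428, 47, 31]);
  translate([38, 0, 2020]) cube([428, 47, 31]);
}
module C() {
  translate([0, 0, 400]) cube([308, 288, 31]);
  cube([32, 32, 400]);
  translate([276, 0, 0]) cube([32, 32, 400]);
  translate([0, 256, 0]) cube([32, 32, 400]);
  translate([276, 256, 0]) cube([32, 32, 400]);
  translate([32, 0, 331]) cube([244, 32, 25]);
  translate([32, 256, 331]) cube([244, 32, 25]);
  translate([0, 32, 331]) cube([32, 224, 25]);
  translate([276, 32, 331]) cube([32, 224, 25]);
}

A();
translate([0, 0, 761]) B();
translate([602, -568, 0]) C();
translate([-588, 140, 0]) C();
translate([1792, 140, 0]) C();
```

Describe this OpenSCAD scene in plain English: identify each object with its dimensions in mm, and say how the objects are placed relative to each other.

A is a table: top 1512 mm (x) × 568 mm (y), 28 mm thick, upper face at z = 761 mm, on four 56×56 mm square legs, each inset 49 mm from the nearest pair of top edges, running from z = 0 to the bottom of the top. Four apron rails, 56 mm thick and 87 mm tall, run between adjacent legs with their top edges flush with the underside of the top and their outer faces flush with the legs' outer faces.

B is a wooden ladder with two side rails of 38×47 mm section and 2249 mm height, set 504 mm apart overall. Between them run 7 rectangular rungs (47 mm deep, 31 mm thick), front faces flush with the rails' −y face. The bottom of the first rung is 268 mm above the floor and each subsequent rung is 292 mm higher than the one below.

C is a simple wooden stool: a rectangular seat 308 mm (x) by 288 mm (y), 31 mm thick, top face at z = 431 mm, on four square legs, each 32×32 mm in cross-section. The legs rest on z = 0, each flush with a corner of the seat. Four stretchers, 32 mm wide and 25 mm tall, connect adjacent legs with their undersides at z = 331 mm, each running between the inner faces of the legs it joins and aligned with the legs' outer faces on the other axis.

The ladder is on top of the table. Three stools sit around the table at the −y, −x, +x sides.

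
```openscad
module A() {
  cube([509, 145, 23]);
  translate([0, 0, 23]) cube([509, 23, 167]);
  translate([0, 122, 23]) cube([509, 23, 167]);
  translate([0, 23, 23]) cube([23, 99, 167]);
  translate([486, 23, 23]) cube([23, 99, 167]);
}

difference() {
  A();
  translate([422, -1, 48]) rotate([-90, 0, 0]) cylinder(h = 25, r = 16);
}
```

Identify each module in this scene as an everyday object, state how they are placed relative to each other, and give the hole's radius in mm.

A is an open box. The open box has a circular hole through its front wall. The hole's radius is 16 mm.

The subtracted cylinder has r = 16 mm.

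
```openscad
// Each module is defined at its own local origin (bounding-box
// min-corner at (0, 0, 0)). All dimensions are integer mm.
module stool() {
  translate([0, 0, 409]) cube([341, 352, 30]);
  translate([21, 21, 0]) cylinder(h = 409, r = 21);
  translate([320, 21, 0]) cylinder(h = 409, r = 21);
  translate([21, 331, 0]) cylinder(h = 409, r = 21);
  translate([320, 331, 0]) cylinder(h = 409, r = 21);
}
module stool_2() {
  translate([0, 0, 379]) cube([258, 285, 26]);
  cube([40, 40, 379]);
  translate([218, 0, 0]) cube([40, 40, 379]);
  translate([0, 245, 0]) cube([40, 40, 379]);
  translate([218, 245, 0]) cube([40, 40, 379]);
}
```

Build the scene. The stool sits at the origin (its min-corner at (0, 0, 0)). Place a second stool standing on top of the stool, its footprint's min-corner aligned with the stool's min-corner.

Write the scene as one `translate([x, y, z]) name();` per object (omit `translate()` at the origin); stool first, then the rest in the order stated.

stool();
translate([0, 0, 439]) stool_2();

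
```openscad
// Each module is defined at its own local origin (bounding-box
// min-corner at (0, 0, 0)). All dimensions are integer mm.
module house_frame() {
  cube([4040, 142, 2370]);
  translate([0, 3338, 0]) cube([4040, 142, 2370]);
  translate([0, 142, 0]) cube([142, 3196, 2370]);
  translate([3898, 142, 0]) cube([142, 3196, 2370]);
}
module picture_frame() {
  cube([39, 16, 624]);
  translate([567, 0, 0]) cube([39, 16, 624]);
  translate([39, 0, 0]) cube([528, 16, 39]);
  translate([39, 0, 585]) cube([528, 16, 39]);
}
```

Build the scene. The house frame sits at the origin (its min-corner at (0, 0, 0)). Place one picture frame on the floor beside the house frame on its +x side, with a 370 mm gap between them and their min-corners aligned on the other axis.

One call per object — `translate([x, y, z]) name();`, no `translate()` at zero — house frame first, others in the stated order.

house_frame();
translate([4410, 0, 0]) picture_frame();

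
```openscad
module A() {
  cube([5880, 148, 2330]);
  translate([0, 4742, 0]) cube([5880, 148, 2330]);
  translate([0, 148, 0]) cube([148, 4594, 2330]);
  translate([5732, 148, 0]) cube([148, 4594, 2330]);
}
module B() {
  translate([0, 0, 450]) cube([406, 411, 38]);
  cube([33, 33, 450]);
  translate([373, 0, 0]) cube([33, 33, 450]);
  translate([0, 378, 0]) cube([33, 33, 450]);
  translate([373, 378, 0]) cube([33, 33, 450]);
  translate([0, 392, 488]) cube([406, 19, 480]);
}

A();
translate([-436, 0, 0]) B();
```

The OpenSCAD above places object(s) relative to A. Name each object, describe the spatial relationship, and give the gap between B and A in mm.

The chair's nearest face is 30 mm from the house frame's −x face.

A is a house frame. B is a chair. The chair is on the floor beside the house frame on its −x side. The gap between the chair and the house frame is 30 mm.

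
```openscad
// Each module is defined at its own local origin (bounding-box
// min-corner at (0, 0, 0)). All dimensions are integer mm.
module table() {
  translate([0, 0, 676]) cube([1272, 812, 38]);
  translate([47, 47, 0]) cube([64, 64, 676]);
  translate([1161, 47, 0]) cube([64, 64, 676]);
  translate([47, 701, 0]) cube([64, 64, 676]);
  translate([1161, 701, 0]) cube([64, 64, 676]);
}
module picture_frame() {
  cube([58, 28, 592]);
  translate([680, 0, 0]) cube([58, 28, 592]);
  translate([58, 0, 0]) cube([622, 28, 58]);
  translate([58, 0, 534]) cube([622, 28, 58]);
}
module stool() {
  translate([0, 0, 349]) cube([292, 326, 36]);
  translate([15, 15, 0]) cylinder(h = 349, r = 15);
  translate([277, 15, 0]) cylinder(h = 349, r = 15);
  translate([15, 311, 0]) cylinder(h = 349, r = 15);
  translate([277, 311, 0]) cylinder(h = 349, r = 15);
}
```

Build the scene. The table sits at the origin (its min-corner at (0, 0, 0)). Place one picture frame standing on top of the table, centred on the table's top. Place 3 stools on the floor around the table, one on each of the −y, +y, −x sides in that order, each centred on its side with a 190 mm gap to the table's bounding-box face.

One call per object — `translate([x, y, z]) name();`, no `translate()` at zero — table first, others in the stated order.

table();
translate([267, 392, 714]) picture_frame();
translate([490, -516, 0]) stool();
translate([490, 1002, 0]) stool();
translate([-482, 243, 0]) stool();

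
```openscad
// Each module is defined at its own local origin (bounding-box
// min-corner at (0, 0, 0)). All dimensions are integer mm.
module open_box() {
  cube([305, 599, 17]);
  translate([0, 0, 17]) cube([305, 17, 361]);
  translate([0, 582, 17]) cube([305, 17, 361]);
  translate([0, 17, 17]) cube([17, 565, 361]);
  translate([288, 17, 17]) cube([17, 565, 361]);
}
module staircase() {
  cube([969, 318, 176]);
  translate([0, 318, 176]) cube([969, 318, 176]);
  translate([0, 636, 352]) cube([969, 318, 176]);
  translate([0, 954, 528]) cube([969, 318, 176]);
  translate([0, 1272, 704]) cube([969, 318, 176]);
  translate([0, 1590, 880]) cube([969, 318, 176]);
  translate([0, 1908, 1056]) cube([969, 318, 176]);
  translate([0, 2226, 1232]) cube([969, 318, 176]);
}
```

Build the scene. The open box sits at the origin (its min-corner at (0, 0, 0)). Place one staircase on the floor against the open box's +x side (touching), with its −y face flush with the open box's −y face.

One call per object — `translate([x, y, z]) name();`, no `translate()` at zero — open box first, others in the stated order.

open_box();
translate([305, 0, 0]) staircase();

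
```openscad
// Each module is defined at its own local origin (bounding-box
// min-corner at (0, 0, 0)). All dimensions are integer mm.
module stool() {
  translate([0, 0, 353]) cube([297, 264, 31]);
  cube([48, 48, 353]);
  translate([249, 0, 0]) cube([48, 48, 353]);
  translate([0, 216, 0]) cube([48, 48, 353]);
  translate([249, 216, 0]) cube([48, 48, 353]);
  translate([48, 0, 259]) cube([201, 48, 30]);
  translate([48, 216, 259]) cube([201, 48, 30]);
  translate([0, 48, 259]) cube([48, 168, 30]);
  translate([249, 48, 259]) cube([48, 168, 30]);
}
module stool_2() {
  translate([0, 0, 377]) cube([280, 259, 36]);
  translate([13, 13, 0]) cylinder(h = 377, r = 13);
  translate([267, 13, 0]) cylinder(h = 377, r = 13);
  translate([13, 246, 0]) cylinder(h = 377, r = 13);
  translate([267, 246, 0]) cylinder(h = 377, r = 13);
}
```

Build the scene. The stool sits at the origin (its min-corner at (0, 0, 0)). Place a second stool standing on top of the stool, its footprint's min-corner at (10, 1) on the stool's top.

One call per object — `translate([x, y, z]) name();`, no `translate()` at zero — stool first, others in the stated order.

stool();
translate([10, 1, 384]) stool_2();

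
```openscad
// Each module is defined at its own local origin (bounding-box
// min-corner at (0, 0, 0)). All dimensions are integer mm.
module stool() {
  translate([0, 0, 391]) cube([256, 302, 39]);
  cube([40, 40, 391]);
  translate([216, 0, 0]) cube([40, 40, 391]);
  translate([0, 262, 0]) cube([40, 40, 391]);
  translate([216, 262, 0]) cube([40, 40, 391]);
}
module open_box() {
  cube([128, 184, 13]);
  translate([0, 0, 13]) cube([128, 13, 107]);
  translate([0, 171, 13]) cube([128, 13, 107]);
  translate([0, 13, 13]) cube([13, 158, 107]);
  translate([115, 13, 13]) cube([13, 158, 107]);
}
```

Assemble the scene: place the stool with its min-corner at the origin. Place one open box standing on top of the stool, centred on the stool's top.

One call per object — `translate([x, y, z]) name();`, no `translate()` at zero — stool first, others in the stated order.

stool();
translate([64, 59, 430]) open_box();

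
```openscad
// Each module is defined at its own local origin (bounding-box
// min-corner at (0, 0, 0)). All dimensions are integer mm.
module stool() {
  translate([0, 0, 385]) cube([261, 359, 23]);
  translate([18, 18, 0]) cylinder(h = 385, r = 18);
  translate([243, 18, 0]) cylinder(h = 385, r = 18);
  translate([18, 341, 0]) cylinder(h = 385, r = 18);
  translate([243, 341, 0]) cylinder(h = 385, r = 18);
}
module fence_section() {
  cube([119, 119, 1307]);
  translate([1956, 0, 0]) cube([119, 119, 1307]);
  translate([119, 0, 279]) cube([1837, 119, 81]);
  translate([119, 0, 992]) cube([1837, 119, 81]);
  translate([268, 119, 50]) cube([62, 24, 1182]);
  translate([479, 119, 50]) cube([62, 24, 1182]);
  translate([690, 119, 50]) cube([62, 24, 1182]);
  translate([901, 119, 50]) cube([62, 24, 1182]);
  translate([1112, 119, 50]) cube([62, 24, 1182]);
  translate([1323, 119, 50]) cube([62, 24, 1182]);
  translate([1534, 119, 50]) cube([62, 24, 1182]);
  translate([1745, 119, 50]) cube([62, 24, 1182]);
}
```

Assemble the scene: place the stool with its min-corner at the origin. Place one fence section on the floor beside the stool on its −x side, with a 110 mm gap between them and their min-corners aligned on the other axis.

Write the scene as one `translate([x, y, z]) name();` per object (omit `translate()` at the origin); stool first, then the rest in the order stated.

stool();
translate([-2185, 0, 0]) fence_section();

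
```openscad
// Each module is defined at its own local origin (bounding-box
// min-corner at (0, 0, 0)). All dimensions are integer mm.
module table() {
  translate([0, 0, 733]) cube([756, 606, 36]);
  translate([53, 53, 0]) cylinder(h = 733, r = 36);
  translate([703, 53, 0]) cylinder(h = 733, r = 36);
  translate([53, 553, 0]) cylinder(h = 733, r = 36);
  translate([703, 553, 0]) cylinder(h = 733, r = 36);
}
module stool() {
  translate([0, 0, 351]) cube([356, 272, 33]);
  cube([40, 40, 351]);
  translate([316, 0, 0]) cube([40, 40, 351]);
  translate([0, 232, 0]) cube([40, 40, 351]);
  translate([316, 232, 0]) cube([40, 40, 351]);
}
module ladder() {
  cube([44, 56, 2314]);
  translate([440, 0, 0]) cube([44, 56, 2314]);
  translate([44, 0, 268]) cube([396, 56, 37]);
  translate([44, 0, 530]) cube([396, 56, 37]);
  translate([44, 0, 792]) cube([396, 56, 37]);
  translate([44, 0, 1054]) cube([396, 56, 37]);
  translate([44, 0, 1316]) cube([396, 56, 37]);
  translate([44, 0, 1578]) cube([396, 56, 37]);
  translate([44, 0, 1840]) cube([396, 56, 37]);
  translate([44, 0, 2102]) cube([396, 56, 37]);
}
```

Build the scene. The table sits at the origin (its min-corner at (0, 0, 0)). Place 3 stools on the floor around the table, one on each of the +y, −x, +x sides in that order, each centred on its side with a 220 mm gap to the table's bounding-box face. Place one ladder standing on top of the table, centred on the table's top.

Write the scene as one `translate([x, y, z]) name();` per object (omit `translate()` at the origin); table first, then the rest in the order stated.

table();
translate([200, 826, 0]) stool();
translate([-576, 167, 0]) stool();
translate([976, 167, 0]) stool();
translate([136, 275, 769]) ladder();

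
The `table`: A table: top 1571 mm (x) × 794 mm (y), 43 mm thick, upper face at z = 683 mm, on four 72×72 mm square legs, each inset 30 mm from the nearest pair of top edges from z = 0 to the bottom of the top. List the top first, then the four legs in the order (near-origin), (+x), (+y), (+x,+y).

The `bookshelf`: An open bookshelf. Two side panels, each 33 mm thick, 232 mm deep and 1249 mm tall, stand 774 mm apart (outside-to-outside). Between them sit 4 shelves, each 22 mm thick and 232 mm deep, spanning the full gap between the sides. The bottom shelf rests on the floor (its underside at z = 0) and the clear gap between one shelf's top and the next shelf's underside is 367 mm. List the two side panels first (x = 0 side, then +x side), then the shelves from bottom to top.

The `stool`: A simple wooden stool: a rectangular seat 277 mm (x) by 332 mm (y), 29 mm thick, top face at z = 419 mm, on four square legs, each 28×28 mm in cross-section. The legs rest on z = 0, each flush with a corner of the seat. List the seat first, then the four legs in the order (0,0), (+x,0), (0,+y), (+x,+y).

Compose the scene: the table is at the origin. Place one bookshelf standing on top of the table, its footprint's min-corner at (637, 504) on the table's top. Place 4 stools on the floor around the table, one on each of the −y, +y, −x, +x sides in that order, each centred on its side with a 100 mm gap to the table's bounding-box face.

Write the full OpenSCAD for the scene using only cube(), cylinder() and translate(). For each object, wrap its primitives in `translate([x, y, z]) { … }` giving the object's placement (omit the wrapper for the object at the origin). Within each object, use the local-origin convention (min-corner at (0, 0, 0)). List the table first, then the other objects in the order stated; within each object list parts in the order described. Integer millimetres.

translate([0, 0, 640]) cube([1571, 794, 43]);
translate([30, 30, 0]) cube([72, 72, 640]);
translate([1469, 30, 0]) cube([72, 72, 640]);
translate([30, 692, 0]) cube([72, 72, 640]);
translate([1469, 692, 0]) cube([72, 72, 640]);
translate([637, 504, 683]) {
  cube([33, 232, 1249]);
  translate([741, 0, 0]) cube([33, 232, 1249]);
  translate([33, 0, 0]) cube([708, 232, 22]);
  translate([33, 0, 389]) cube([708, 232, 22]);
  translate([33, 0, 778]) cube([708, 232, 22]);
  translate([33, 0, 1167]) cube([708, 232, 22]);
}
translate([647, -432, 0]) {
  translate([0, 0, 390]) cube([277, 332, 29]);
  cube([28, 28, 390]);
  translate([249, 0, 0]) cube([28, 28, 390]);
  translate([0, 304, 0]) cube([28, 28, 390]);
  translate([249, 304, 0]) cube([28, 28, 390]);
}
translate([647, 894, 0]) {
  translate([0, 0, 390]) cube([277, 332, 29]);
  cube([28, 28, 390]);
  translate([249, 0, 0]) cube([28, 28, 390]);
  translate([0, 304, 0]) cube([28, 28, 390]);
  translate([249, 304, 0]) cube([28, 28, 390]);
}
translate([-377, 231, 0]) {
  translate([0, 0, 390]) cube([277, 332, 29]);
  cube([28, 28, 390]);
  translate([249, 0, 0]) cube([28, 28, 390]);
  translate([0, 304, 0]) cube([28, 28, 390]);
  translate([249, 304, 0]) cube([28, 28, 390]);
}
translate([1671, 231, 0]) {
  translate([0, 0, 390]) cube([277, 332, 29]);
  cube([28, 28, 390]);
  translate([249, 0, 0]) cube([28, 28, 390]);
  translate([0, 304, 0]) cube([28, 28, 390]);
  translate([249, 304, 0]) cube([28, 28, 390]);
}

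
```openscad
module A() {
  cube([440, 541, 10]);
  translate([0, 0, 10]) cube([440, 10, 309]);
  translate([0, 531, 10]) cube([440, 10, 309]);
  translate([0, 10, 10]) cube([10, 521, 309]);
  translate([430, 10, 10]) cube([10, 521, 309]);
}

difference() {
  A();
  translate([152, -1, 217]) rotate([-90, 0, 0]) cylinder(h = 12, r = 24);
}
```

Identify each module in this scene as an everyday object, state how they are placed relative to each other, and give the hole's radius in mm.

The subtracted cylinder has r = 24 mm.

A is an open box. The open box has a circular hole through its front wall. The hole's radius is 24 mm.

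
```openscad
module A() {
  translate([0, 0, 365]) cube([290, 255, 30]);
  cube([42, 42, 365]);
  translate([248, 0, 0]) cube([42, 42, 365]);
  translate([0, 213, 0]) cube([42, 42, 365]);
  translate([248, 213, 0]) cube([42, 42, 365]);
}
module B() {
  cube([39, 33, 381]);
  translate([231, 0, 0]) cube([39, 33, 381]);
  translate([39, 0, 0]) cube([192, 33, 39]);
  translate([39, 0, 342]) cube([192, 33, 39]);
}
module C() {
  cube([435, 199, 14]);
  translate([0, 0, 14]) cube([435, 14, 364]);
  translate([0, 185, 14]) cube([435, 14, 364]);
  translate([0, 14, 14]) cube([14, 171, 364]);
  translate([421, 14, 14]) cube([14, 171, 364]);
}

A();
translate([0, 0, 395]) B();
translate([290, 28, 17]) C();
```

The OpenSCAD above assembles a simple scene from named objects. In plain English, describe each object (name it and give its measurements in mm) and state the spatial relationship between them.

A is a four-legged stool. The seat is 290×255 mm, 30 mm thick, top at z = 395 mm. It stands on four square legs, each 42×42 mm in cross-section, from z = 0 to the seat underside, each flush with a corner of the seat.

B is a rectangular picture frame lying in the x–z plane (depth along y). The opening is 192 mm wide (x) by 303 mm tall (z), surrounded by a border 39 mm wide on all four sides. The frame is 33 mm deep and is made of two full-height vertical stiles with two horizontal rails fitted between them.

C is an open storage box with external size 435×199×378 mm and wall thickness 14 mm (the base is also 14 mm thick). The base covers the whole footprint; the four walls stand on the base, with the y-facing walls full-width and the x-facing walls fitting between their inner faces.

The picture frame is on top of the stool. The open box is beside the stool with their tops flush at z = 395.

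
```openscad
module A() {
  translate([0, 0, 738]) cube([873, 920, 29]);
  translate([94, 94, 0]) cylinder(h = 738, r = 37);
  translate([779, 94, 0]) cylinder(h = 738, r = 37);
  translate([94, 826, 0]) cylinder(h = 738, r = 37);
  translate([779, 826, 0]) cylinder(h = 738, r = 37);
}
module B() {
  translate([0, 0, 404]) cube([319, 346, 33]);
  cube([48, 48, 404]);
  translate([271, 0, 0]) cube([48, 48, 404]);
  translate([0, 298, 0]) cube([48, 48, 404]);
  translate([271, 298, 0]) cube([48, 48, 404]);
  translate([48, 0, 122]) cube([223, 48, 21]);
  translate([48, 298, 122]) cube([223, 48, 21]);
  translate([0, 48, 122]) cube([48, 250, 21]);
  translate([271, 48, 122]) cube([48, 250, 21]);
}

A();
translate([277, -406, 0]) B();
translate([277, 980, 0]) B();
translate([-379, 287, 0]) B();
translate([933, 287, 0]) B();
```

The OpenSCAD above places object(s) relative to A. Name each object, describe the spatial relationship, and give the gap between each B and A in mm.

Each stool's nearest face is 60 mm from the table's bounding box.

A is a table. B is a stool. Four stools sit around the table at the −y, +y, −x, +x sides. The gap between each stool and the table is 60 mm.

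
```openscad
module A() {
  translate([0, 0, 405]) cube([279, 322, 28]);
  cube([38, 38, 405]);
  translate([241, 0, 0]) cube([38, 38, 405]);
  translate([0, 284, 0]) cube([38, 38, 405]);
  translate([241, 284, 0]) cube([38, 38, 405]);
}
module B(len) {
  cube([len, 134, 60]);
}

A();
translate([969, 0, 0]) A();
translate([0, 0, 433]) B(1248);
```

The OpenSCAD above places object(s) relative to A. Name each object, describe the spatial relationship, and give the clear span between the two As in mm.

Second stool starts at x = 969; first ends at x = 279; clear span = 969 − 279 = 690 mm.

A is a stool. B is a beam. A beam spans the tops of two stools. The clear span between the two stools is 690 mm.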